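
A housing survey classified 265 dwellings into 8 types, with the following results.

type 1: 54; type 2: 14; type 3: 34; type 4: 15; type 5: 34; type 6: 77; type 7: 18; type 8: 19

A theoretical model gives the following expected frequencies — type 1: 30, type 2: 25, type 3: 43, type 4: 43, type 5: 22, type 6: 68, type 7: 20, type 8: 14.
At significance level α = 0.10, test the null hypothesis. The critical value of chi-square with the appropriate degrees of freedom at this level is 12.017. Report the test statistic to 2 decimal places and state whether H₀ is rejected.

χ² = (54−30)²/30 + (14−25)²/25 + (34−43)²/43 + (15−43)²/43 + (34−22)²/22 + (77−68)²/68 + (18−20)²/20 + (19−14)²/14
   = 19.200 + 4.840 + 1.884 + 18.233 + 6.545 + 1.191 + 0.200 + 1.786
Sum = 53.88
df = 7. Since 53.88 > 12.017, we reject H₀.

53.88; reject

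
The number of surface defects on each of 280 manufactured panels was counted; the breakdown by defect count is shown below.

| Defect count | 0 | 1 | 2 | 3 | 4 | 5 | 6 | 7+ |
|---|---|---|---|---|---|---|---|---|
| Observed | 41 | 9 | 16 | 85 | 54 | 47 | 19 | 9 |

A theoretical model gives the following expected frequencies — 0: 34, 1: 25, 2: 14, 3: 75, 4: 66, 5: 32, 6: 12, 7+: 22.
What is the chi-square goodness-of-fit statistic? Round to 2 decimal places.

34.28

cat         O        E   (O−E)²/E
0          41       34      1.441
1           9       25     10.240
2          16       14      0.286
3          85       75      1.333
4          54       66      2.182
5          47       32      7.031
6          19       12      4.083
7+          9       22      7.682
Sum = 34.28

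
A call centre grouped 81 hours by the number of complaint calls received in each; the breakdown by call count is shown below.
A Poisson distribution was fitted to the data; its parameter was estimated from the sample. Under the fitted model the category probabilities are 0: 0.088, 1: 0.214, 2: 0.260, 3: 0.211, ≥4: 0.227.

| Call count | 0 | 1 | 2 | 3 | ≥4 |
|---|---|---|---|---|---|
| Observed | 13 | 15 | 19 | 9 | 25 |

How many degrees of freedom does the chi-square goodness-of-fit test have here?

There are k = 5 categories and 1 parameter estimated from the data, so df = 5 − 1 − 1 = 3.

3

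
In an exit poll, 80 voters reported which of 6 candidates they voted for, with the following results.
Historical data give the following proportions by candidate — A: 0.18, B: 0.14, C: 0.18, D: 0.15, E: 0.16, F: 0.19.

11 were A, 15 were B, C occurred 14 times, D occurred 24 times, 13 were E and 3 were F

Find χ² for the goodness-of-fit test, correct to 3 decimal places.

Expected counts E_i = n·p_i: 80×0.18 = 14.4, 80×0.14 = 11.2, 80×0.18 = 14.4, 80×0.15 = 12, 80×0.16 = 12.8, 80×0.19 = 15.2.
cat         O        E   (O−E)²/E
A          11     14.4     0.8028
B          15     11.2     1.2893
C          14     14.4     0.0111
D          24       12    12.0000
E          13     12.8     0.0031
F           3     15.2     9.7921
Sum = 23.898

23.898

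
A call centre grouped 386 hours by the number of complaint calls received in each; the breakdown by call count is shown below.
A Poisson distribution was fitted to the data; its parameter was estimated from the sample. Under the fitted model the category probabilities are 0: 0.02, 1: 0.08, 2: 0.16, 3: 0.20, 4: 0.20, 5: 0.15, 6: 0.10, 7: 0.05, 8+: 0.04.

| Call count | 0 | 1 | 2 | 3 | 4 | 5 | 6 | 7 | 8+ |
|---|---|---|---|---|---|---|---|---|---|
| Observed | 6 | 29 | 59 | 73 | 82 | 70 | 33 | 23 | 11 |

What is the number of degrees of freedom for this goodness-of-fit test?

7

There are k = 9 categories and 1 parameter estimated from the data, so df = 9 − 1 − 1 = 7.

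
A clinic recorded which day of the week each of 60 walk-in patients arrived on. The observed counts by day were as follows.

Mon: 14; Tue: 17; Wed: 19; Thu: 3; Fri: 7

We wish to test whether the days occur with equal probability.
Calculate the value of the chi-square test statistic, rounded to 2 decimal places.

15.33

Under H₀ each category has probability 1/5, so each expected count is 60/5 = 12.
cat         O        E   (O−E)²/E
Mon        14       12      0.333
Tue        17       12      2.083
Wed        19       12      4.083
Thu         3       12      6.750
Fri         7       12      2.083
Sum = 15.33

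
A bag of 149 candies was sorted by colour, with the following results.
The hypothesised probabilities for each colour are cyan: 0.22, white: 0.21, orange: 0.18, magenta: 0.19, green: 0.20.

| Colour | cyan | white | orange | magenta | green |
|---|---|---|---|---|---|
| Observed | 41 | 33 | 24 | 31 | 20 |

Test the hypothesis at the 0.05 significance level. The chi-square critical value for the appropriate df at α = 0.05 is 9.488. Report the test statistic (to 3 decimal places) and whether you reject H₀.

Expected counts E_i = n·p_i: 149×0.22 = 32.78, 149×0.21 = 31.29, 149×0.18 = 26.82, 149×0.19 = 28.31, 149×0.20 = 29.8.
cyan: (41 − 32.78)²/32.78 = 67.5684/32.78 = 2.0613
white: (33 − 31.29)²/31.29 = 2.9241/31.29 = 0.0935
orange: (24 − 26.82)²/26.82 = 7.9524/26.82 = 0.2965
magenta: (31 − 28.31)²/28.31 = 7.2361/28.31 = 0.2556
green: (20 − 29.8)²/29.8 = 96.04/29.8 = 3.2228
Sum = 5.930
df = 4. Since 5.930 < 9.488, we do not reject H₀.

5.930; do not reject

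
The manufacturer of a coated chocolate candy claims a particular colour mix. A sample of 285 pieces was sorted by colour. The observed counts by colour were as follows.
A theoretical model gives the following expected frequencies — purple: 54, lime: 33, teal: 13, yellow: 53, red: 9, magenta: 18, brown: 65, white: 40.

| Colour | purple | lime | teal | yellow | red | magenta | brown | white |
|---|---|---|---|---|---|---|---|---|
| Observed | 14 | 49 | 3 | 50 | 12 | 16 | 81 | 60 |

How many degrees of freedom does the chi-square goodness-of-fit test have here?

There are k = 8 categories and no parameters were estimated from the data, so df = 8 − 1 = 7.

7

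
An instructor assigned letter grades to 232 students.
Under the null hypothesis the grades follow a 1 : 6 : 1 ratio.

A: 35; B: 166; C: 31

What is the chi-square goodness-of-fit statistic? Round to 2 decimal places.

Ratio total = 8. Expected counts: 232×1/8 = 29, 232×6/8 = 174, 232×1/8 = 29.
A: (35 − 29)²/29 = 36/29 = 1.241
B: (166 − 174)²/174 = 64/174 = 0.368
C: (31 − 29)²/29 = 4/29 = 0.138
Sum = 1.75

1.75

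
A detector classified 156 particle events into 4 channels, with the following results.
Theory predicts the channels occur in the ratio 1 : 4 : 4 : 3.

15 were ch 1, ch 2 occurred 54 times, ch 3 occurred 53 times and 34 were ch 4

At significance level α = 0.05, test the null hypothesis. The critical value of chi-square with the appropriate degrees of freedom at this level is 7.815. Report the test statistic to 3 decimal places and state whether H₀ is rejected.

1.045; do not reject

Ratio total = 12. Expected counts: 156×1/12 = 13, 156×4/12 = 52, 156×4/12 = 52, 156×3/12 = 39.
ch 1: (15 − 13)²/13 = 4/13 = 0.3077
ch 2: (54 − 52)²/52 = 4/52 = 0.0769
ch 3: (53 − 52)²/52 = 1/52 = 0.0192
ch 4: (34 − 39)²/39 = 25/39 = 0.6410
Sum = 1.045
df = 3. Since 1.045 < 7.815, we do not reject H₀.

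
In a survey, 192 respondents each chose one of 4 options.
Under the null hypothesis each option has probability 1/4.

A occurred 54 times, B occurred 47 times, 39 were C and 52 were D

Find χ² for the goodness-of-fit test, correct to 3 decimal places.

Expected count for each of the 4 categories: 192/4 = 48.
A: (54 − 48)²/48 = 36/48 = 0.7500
B: (47 − 48)²/48 = 1/48 = 0.0208
C: (39 − 48)²/48 = 81/48 = 1.6875
D: (52 − 48)²/48 = 16/48 = 0.3333
Sum = 2.792

2.792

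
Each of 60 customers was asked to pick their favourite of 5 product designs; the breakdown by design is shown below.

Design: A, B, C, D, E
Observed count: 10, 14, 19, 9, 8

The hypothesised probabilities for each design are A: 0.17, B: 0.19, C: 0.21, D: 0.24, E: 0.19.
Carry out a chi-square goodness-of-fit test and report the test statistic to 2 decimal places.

6.89

Expected counts E_i = n·p_i: 60×0.17 = 10.2, 60×0.19 = 11.4, 60×0.21 = 12.6, 60×0.24 = 14.4, 60×0.19 = 11.4.
χ² = (10−10.2)²/10.2 + (14−11.4)²/11.4 + (19−12.6)²/12.6 + (9−14.4)²/14.4 + (8−11.4)²/11.4
   = 0.004 + 0.593 + 3.251 + 2.025 + 1.014
Sum = 6.89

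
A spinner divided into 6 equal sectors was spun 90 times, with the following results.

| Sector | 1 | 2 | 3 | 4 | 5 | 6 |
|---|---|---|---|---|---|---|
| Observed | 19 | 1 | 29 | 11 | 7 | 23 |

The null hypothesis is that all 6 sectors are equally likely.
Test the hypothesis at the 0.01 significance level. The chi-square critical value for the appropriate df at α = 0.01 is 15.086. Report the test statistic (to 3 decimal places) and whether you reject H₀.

36.800; reject

Expected count for each of the 6 categories: 90/6 = 15.
1: (19 − 15)²/15 = 16/15 = 1.0667
2: (1 − 15)²/15 = 196/15 = 13.0667
3: (29 − 15)²/15 = 196/15 = 13.0667
4: (11 − 15)²/15 = 16/15 = 1.0667
5: (7 − 15)²/15 = 64/15 = 4.2667
6: (23 − 15)²/15 = 64/15 = 4.2667
Sum = 36.800
df = 5. Since 36.800 > 15.086, we reject H₀.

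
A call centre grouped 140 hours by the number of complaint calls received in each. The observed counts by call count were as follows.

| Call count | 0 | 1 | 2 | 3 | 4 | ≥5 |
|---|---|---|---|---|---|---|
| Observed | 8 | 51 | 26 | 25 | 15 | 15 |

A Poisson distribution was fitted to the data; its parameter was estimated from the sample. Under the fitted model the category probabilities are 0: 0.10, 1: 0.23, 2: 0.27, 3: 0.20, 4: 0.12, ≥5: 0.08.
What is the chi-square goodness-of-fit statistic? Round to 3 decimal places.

Expected counts E_i = n·p_i: 140×0.10 = 14, 140×0.23 = 32.2, 140×0.27 = 37.8, 140×0.20 = 28, 140×0.12 = 16.8, 140×0.08 = 11.2.
cat         O        E   (O−E)²/E
0           8       14     2.5714
1          51     32.2    10.9764
2          26     37.8     3.6836
3          25       28     0.3214
4          15     16.8     0.1929
≥5         15     11.2     1.2893
Sum = 19.035

19.035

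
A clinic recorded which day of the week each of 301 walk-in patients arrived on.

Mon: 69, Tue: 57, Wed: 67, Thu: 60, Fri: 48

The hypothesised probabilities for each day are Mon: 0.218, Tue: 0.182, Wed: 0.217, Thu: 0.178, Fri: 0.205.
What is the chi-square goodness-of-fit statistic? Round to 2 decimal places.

4.12

Expected counts E_i = n·p_i: 301×0.218 = 65.618, 301×0.182 = 54.782, 301×0.217 = 65.317, 301×0.178 = 53.578, 301×0.205 = 61.705.
χ² = (69−65.618)²/65.618 + (57−54.782)²/54.782 + (67−65.317)²/65.317 + (60−53.578)²/53.578 + (48−61.705)²/61.705
   = 0.174 + 0.090 + 0.043 + 0.770 + 3.044
Sum = 4.12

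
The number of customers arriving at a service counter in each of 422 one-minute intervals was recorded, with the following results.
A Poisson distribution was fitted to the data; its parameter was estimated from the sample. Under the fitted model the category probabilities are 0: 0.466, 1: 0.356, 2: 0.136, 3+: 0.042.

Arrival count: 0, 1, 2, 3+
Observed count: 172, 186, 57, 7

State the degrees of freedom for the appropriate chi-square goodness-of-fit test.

There are k = 4 categories and 1 parameter estimated from the data, so df = 4 − 1 − 1 = 2.

2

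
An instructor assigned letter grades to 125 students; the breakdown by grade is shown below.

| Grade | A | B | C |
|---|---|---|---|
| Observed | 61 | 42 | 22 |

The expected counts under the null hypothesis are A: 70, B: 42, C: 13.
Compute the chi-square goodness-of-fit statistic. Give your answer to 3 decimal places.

7.388

χ² = (61−70)²/70 + (42−42)²/42 + (22−13)²/13
   = 1.1571 + 0.0000 + 6.2308
Sum = 7.388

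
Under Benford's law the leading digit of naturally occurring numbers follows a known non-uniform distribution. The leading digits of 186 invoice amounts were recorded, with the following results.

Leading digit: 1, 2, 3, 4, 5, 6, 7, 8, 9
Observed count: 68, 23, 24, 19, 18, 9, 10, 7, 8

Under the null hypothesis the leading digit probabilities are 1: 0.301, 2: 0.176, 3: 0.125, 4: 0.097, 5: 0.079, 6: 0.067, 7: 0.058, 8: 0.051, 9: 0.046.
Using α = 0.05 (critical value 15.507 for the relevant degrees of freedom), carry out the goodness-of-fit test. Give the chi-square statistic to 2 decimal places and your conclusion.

8.00; do not reject

Expected counts E_i = n·p_i: 186×0.301 = 55.986, 186×0.176 = 32.736, 186×0.125 = 23.25, 186×0.097 = 18.042, 186×0.079 = 14.694, 186×0.067 = 12.462, 186×0.058 = 10.788, 186×0.051 = 9.486, 186×0.046 = 8.556.
1: (68 − 55.986)²/55.986 = 144.336196/55.986 = 2.578
2: (23 − 32.736)²/32.736 = 94.789696/32.736 = 2.896
3: (24 − 23.25)²/23.25 = 0.5625/23.25 = 0.024
4: (19 − 18.042)²/18.042 = 0.917764/18.042 = 0.051
5: (18 − 14.694)²/14.694 = 10.929636/14.694 = 0.744
6: (9 − 12.462)²/12.462 = 11.985444/12.462 = 0.962
7: (10 − 10.788)²/10.788 = 0.620944/10.788 = 0.058
8: (7 − 9.486)²/9.486 = 6.180196/9.486 = 0.652
9: (8 − 8.556)²/8.556 = 0.309136/8.556 = 0.036
Sum = 8.00
df = 8. Since 8.00 < 15.507, we do not reject H₀.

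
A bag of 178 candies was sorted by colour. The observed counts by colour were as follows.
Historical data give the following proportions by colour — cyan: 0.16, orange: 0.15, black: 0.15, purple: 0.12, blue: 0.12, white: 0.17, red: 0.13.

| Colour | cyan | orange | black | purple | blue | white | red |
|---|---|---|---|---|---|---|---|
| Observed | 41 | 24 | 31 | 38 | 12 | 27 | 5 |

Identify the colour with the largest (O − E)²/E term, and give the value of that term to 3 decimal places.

red, 14.220

Expected counts E_i = n·p_i: 178×0.16 = 28.48, 178×0.15 = 26.7, 178×0.15 = 26.7, 178×0.12 = 21.36, 178×0.12 = 21.36, 178×0.17 = 30.26, 178×0.13 = 23.14.
χ² = (41−28.48)²/28.48 + (24−26.7)²/26.7 + (31−26.7)²/26.7 + (38−21.36)²/21.36 + (12−21.36)²/21.36 + (27−30.26)²/30.26 + (5−23.14)²/23.14
   = 5.5039 + 0.2730 + 0.6925 + 12.9630 + 4.1016 + 0.3512 + 14.2204
The largest term is for red: 14.220.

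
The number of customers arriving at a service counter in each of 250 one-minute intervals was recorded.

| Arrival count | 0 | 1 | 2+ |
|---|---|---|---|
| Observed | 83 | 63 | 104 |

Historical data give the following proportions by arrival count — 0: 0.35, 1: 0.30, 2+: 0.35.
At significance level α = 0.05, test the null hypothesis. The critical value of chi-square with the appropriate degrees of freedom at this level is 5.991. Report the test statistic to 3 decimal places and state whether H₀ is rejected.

5.263; do not reject

Expected counts E_i = n·p_i: 250×0.35 = 87.5, 250×0.30 = 75, 250×0.35 = 87.5.
cat         O        E   (O−E)²/E
0          83     87.5     0.2314
1          63       75     1.9200
2+        104     87.5     3.1114
Sum = 5.263
df = 2. Since 5.263 < 5.991, we do not reject H₀.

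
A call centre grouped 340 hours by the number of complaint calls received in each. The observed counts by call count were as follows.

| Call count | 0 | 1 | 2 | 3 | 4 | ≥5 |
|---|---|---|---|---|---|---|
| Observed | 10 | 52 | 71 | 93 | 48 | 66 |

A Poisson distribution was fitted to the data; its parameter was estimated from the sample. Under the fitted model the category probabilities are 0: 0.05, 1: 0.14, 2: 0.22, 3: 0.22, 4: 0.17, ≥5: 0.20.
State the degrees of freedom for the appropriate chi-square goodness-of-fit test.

4

There are k = 6 categories and 1 parameter estimated from the data, so df = 6 − 1 − 1 = 4.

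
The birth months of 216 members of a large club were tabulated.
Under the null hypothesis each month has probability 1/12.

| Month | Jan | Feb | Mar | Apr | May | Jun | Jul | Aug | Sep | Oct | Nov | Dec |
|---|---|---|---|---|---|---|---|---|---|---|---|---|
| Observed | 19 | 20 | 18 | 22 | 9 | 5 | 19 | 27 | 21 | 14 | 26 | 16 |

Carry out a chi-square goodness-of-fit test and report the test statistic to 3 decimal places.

24.778

Under H₀ each category has probability 1/12, so each expected count is 216/12 = 18.
cat         O        E   (O−E)²/E
Jan        19       18     0.0556
Feb        20       18     0.2222
Mar        18       18     0.0000
Apr        22       18     0.8889
May         9       18     4.5000
Jun         5       18     9.3889
Jul        19       18     0.0556
Aug        27       18     4.5000
Sep        21       18     0.5000
Oct        14       18     0.8889
Nov        26       18     3.5556
Dec        16       18     0.2222
Sum = 24.778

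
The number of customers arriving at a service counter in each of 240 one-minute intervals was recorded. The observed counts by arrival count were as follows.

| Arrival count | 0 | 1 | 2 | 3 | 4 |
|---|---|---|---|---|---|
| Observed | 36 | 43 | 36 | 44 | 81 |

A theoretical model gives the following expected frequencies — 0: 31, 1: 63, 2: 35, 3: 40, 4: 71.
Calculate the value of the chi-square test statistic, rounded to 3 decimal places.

8.993

cat         O        E   (O−E)²/E
0          36       31     0.8065
1          43       63     6.3492
2          36       35     0.0286
3          44       40     0.4000
4          81       71     1.4085
Sum = 8.993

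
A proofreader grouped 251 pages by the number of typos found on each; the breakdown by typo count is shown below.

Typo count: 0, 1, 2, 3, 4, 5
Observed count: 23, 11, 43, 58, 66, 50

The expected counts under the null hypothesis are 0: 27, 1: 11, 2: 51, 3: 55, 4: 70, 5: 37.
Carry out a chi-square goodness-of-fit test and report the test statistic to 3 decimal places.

χ² = (23−27)²/27 + (11−11)²/11 + (43−51)²/51 + (58−55)²/55 + (66−70)²/70 + (50−37)²/37
   = 0.5926 + 0.0000 + 1.2549 + 0.1636 + 0.2286 + 4.5676
Sum = 6.807

6.807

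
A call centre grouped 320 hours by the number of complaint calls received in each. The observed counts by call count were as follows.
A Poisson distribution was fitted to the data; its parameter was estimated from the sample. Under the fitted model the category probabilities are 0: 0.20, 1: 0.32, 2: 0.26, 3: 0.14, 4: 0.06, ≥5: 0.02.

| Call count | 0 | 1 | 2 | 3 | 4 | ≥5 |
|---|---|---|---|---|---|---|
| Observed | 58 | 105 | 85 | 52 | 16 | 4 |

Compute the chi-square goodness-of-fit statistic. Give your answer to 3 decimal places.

Expected counts E_i = n·p_i: 320×0.20 = 64, 320×0.32 = 102.4, 320×0.26 = 83.2, 320×0.14 = 44.8, 320×0.06 = 19.2, 320×0.02 = 6.4.
χ² = (58−64)²/64 + (105−102.4)²/102.4 + (85−83.2)²/83.2 + (52−44.8)²/44.8 + (16−19.2)²/19.2 + (4−6.4)²/6.4
   = 0.5625 + 0.0660 + 0.0389 + 1.1571 + 0.5333 + 0.9000
Sum = 3.258

3.258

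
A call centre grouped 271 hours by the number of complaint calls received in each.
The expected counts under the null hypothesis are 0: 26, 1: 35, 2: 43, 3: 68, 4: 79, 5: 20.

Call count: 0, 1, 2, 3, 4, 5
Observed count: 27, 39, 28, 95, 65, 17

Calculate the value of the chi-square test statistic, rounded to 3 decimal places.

19.380

χ² = (27−26)²/26 + (39−35)²/35 + (28−43)²/43 + (95−68)²/68 + (65−79)²/79 + (17−20)²/20
   = 0.0385 + 0.4571 + 5.2326 + 10.7206 + 2.4810 + 0.4500
Sum = 19.380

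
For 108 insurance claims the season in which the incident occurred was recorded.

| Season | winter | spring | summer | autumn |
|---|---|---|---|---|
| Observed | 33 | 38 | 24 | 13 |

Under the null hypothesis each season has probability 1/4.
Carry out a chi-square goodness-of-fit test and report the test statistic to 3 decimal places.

13.407

Under H₀ each category has probability 1/4, so each expected count is 108/4 = 27.
χ² = (33−27)²/27 + (38−27)²/27 + (24−27)²/27 + (13−27)²/27
   = 1.3333 + 4.4815 + 0.3333 + 7.2593
Sum = 13.407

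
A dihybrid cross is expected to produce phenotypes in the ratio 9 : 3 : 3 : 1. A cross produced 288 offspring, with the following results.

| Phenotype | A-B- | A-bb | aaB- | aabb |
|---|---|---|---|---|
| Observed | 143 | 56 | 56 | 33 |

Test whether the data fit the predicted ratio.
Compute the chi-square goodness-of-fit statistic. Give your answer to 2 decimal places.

Ratio total = 16. Expected counts: 288×9/16 = 162, 288×3/16 = 54, 288×3/16 = 54, 288×1/16 = 18.
cat         O        E   (O−E)²/E
A-B-      143      162      2.228
A-bb       56       54      0.074
aaB-       56       54      0.074
aabb       33       18     12.500
Sum = 14.88

14.88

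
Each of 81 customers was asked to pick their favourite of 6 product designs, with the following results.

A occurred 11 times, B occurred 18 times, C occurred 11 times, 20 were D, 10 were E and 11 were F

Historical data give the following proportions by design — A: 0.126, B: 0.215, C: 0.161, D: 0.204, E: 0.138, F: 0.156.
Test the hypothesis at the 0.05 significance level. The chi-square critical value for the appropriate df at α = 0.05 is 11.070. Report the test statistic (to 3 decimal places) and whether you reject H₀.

1.468; do not reject

Expected counts E_i = n·p_i: 81×0.126 = 10.206, 81×0.215 = 17.415, 81×0.161 = 13.041, 81×0.204 = 16.524, 81×0.138 = 11.178, 81×0.156 = 12.636.
χ² = (11−10.206)²/10.206 + (18−17.415)²/17.415 + (11−13.041)²/13.041 + (20−16.524)²/16.524 + (10−11.178)²/11.178 + (11−12.636)²/12.636
   = 0.0618 + 0.0197 + 0.3194 + 0.7312 + 0.1241 + 0.2118
Sum = 1.468
df = 5. Since 1.468 < 11.070, we do not reject H₀.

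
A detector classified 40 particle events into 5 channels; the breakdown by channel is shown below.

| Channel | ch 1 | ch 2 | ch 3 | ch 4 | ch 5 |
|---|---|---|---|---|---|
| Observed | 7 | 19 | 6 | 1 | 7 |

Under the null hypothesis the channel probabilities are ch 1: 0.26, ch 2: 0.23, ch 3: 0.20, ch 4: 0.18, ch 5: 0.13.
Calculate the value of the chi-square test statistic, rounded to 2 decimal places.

Expected counts E_i = n·p_i: 40×0.26 = 10.4, 40×0.23 = 9.2, 40×0.20 = 8, 40×0.18 = 7.2, 40×0.13 = 5.2.
χ² = (7−10.4)²/10.4 + (19−9.2)²/9.2 + (6−8)²/8 + (1−7.2)²/7.2 + (7−5.2)²/5.2
   = 1.112 + 10.439 + 0.500 + 5.339 + 0.623
Sum = 18.01

18.01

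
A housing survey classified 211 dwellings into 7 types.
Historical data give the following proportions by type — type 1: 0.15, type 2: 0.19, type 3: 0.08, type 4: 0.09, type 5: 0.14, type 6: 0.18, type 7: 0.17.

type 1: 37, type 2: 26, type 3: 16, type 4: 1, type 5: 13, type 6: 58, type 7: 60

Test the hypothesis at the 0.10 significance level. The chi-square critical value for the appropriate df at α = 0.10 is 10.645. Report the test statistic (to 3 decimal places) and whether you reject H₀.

58.991; reject

Expected counts E_i = n·p_i: 211×0.15 = 31.65, 211×0.19 = 40.09, 211×0.08 = 16.88, 211×0.09 = 18.99, 211×0.14 = 29.54, 211×0.18 = 37.98, 211×0.17 = 35.87.
cat         O        E   (O−E)²/E
type 1     37    31.65     0.9043
type 2     26    40.09     4.9521
type 3     16    16.88     0.0459
type 4      1    18.99    17.0427
type 5     13    29.54     9.2611
type 6     58    37.98    10.5529
type 7     60    35.87    16.2324
Sum = 58.991
df = 6. Since 58.991 > 10.645, we reject H₀.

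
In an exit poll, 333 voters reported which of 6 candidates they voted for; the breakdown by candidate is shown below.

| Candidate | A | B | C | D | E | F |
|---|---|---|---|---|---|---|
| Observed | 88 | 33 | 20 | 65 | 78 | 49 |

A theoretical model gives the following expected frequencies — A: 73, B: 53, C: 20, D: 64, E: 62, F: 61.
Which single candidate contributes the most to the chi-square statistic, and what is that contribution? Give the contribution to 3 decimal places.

B, 7.547

χ² = (88−73)²/73 + (33−53)²/53 + (20−20)²/20 + (65−64)²/64 + (78−62)²/62 + (49−61)²/61
   = 3.0822 + 7.5472 + 0.0000 + 0.0156 + 4.1290 + 2.3607
The largest term is for B: 7.547.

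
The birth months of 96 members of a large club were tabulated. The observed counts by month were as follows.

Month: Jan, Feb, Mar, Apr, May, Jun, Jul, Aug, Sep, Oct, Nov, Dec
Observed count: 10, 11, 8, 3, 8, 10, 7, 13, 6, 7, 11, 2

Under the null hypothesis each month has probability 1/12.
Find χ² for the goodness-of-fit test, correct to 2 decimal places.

14.75

Under H₀ each category has probability 1/12, so each expected count is 96/12 = 8.
Jan: (10 − 8)²/8 = 4/8 = 0.500
Feb: (11 − 8)²/8 = 9/8 = 1.125
Mar: (8 − 8)²/8 = 0/8 = 0.000
Apr: (3 − 8)²/8 = 25/8 = 3.125
May: (8 − 8)²/8 = 0/8 = 0.000
Jun: (10 − 8)²/8 = 4/8 = 0.500
Jul: (7 − 8)²/8 = 1/8 = 0.125
Aug: (13 − 8)²/8 = 25/8 = 3.125
Sep: (6 − 8)²/8 = 4/8 = 0.500
Oct: (7 − 8)²/8 = 1/8 = 0.125
Nov: (11 − 8)²/8 = 9/8 = 1.125
Dec: (2 − 8)²/8 = 36/8 = 4.500
Sum = 14.75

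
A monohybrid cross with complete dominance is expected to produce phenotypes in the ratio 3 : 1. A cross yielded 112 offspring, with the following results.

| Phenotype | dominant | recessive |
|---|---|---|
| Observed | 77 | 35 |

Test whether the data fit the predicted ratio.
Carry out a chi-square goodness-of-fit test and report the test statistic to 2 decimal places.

Ratio total = 4. Expected counts: 112×3/4 = 84, 112×1/4 = 28.
χ² = (77−84)²/84 + (35−28)²/28
   = 0.583 + 1.750
Sum = 2.33

2.33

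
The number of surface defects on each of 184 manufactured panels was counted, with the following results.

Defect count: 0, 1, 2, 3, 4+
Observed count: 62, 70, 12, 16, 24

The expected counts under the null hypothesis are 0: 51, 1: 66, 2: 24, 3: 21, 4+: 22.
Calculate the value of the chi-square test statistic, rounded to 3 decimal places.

9.987

cat         O        E   (O−E)²/E
0          62       51     2.3725
1          70       66     0.2424
2          12       24     6.0000
3          16       21     1.1905
4+         24       22     0.1818
Sum = 9.987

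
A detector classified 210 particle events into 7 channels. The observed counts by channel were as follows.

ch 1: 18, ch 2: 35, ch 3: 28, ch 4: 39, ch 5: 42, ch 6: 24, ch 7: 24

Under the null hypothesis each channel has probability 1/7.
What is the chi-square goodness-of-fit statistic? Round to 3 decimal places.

15.667

Under H₀ each category has probability 1/7, so each expected count is 210/7 = 30.
χ² = (18−30)²/30 + (35−30)²/30 + (28−30)²/30 + (39−30)²/30 + (42−30)²/30 + (24−30)²/30 + (24−30)²/30
   = 4.8000 + 0.8333 + 0.1333 + 2.7000 + 4.8000 + 1.2000 + 1.2000
Sum = 15.667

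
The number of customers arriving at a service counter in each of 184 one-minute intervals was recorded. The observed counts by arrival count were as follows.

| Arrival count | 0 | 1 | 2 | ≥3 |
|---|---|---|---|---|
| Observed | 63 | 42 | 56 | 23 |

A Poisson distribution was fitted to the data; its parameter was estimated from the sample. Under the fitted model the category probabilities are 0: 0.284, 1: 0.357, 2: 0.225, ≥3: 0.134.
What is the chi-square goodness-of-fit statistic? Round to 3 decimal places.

16.011

Expected counts E_i = n·p_i: 184×0.284 = 52.256, 184×0.357 = 65.688, 184×0.225 = 41.4, 184×0.134 = 24.656.
χ² = (63−52.256)²/52.256 + (42−65.688)²/65.688 + (56−41.4)²/41.4 + (23−24.656)²/24.656
   = 2.2090 + 8.5422 + 5.1488 + 0.1112
Sum = 16.011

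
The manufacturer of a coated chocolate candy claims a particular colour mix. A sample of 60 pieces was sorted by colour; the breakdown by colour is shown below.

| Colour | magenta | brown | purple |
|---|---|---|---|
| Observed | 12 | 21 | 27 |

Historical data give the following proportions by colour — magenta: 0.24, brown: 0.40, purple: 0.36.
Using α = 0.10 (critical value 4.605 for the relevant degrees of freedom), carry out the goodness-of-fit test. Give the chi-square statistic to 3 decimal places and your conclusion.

Expected counts E_i = n·p_i: 60×0.24 = 14.4, 60×0.40 = 24, 60×0.36 = 21.6.
χ² = (12−14.4)²/14.4 + (21−24)²/24 + (27−21.6)²/21.6
   = 0.4000 + 0.3750 + 1.3500
Sum = 2.125
df = 2. Since 2.125 < 4.605, we do not reject H₀.

2.125; do not reject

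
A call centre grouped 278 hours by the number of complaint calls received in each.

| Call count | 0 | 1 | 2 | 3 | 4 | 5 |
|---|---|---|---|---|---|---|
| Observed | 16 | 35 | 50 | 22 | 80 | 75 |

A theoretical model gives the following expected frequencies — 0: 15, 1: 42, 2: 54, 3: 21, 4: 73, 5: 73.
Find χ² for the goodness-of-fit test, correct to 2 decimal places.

χ² = (16−15)²/15 + (35−42)²/42 + (50−54)²/54 + (22−21)²/21 + (80−73)²/73 + (75−73)²/73
   = 0.067 + 1.167 + 0.296 + 0.048 + 0.671 + 0.055
Sum = 2.30

2.30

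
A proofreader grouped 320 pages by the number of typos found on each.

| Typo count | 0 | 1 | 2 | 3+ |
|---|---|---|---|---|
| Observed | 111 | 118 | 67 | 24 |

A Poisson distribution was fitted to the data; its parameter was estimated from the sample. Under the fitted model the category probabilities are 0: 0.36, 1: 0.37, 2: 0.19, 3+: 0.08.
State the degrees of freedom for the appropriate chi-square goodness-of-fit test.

There are k = 4 categories and 1 parameter estimated from the data, so df = 4 − 1 − 1 = 2.

2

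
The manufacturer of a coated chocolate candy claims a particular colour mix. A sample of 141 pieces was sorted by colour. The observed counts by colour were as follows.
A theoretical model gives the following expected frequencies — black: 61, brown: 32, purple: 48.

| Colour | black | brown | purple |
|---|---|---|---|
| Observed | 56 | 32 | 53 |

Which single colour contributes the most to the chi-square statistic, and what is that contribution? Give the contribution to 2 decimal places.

purple, 0.52

χ² = (56−61)²/61 + (32−32)²/32 + (53−48)²/48
   = 0.410 + 0.000 + 0.521
The largest term is for purple: 0.52.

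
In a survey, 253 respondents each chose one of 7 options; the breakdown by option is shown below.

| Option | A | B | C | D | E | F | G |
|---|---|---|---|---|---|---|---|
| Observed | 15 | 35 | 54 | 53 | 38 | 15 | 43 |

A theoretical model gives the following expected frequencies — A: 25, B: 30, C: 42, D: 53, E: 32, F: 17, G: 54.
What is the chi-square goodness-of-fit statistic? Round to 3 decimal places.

cat         O        E   (O−E)²/E
A          15       25     4.0000
B          35       30     0.8333
C          54       42     3.4286
D          53       53     0.0000
E          38       32     1.1250
F          15       17     0.2353
G          43       54     2.2407
Sum = 11.863

11.863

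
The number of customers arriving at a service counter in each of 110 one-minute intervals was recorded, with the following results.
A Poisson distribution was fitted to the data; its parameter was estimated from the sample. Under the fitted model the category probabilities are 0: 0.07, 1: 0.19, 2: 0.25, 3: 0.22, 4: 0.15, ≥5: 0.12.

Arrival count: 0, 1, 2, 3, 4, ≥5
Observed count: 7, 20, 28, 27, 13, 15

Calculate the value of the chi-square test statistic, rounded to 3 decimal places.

Expected counts E_i = n·p_i: 110×0.07 = 7.7, 110×0.19 = 20.9, 110×0.25 = 27.5, 110×0.22 = 24.2, 110×0.15 = 16.5, 110×0.12 = 13.2.
χ² = (7−7.7)²/7.7 + (20−20.9)²/20.9 + (28−27.5)²/27.5 + (27−24.2)²/24.2 + (13−16.5)²/16.5 + (15−13.2)²/13.2
   = 0.0636 + 0.0388 + 0.0091 + 0.3240 + 0.7424 + 0.2455
Sum = 1.423

1.423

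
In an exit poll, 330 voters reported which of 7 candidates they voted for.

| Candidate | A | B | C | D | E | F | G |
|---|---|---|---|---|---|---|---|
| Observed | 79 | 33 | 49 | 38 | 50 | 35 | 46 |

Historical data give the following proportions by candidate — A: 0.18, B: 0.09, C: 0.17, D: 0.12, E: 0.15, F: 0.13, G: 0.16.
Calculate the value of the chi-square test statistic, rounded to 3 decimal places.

Expected counts E_i = n·p_i: 330×0.18 = 59.4, 330×0.09 = 29.7, 330×0.17 = 56.1, 330×0.12 = 39.6, 330×0.15 = 49.5, 330×0.13 = 42.9, 330×0.16 = 52.8.
χ² = (79−59.4)²/59.4 + (33−29.7)²/29.7 + (49−56.1)²/56.1 + (38−39.6)²/39.6 + (50−49.5)²/49.5 + (35−42.9)²/42.9 + (46−52.8)²/52.8
   = 6.4673 + 0.3667 + 0.8986 + 0.0646 + 0.0051 + 1.4548 + 0.8758
Sum = 10.133

10.133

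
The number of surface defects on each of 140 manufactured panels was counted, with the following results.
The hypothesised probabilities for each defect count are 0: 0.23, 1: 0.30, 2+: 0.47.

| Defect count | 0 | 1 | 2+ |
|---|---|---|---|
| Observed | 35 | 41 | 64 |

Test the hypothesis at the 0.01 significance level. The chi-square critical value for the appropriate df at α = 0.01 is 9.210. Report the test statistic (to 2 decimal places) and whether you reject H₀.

0.32; do not reject

Expected counts E_i = n·p_i: 140×0.23 = 32.2, 140×0.30 = 42, 140×0.47 = 65.8.
0: (35 − 32.2)²/32.2 = 7.84/32.2 = 0.243
1: (41 − 42)²/42 = 1/42 = 0.024
2+: (64 − 65.8)²/65.8 = 3.24/65.8 = 0.049
Sum = 0.32
df = 2. Since 0.32 < 9.210, we do not reject H₀.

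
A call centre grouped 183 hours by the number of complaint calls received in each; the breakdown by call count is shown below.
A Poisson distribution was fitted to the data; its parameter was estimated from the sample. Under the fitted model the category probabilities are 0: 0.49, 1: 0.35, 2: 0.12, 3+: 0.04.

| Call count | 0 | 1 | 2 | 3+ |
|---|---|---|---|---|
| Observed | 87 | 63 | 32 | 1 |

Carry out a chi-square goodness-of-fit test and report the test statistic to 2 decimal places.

10.14

Expected counts E_i = n·p_i: 183×0.49 = 89.67, 183×0.35 = 64.05, 183×0.12 = 21.96, 183×0.04 = 7.32.
χ² = (87−89.67)²/89.67 + (63−64.05)²/64.05 + (32−21.96)²/21.96 + (1−7.32)²/7.32
   = 0.080 + 0.017 + 4.590 + 5.457
Sum = 10.14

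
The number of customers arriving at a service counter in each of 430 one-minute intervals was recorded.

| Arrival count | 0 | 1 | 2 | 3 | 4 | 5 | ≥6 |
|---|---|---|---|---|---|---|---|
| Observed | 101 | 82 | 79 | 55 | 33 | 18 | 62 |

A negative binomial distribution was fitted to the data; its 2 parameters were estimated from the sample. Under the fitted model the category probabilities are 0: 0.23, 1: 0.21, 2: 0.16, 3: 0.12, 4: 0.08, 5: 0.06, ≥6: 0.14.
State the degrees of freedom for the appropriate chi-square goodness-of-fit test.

4

There are k = 7 categories and 2 parameters estimated from the data, so df = 7 − 1 − 2 = 4.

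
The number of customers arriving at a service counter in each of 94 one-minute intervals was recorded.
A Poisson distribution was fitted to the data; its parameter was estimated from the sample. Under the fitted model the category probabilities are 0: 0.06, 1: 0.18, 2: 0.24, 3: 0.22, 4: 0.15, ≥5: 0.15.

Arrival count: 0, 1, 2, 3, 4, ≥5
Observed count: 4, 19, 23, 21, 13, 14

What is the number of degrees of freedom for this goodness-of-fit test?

There are k = 6 categories and 1 parameter estimated from the data, so df = 6 − 1 − 1 = 4.

4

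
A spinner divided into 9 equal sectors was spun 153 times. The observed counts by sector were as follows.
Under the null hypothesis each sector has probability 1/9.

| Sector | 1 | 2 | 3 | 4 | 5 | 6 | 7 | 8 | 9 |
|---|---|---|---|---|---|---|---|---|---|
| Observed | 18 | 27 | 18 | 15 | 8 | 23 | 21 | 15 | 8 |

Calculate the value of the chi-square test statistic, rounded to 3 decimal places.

Under H₀ each category has probability 1/9, so each expected count is 153/9 = 17.
cat         O        E   (O−E)²/E
1          18       17     0.0588
2          27       17     5.8824
3          18       17     0.0588
4          15       17     0.2353
5           8       17     4.7647
6          23       17     2.1176
7          21       17     0.9412
8          15       17     0.2353
9           8       17     4.7647
Sum = 19.059

19.059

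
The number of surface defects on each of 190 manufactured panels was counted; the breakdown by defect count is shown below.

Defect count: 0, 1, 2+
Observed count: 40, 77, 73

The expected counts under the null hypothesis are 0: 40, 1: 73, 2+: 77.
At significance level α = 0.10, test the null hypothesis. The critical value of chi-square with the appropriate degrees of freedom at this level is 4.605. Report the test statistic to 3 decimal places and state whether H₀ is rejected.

cat         O        E   (O−E)²/E
0          40       40     0.0000
1          77       73     0.2192
2+         73       77     0.2078
Sum = 0.427
df = 2. Since 0.427 < 4.605, we do not reject H₀.

0.427; do not reject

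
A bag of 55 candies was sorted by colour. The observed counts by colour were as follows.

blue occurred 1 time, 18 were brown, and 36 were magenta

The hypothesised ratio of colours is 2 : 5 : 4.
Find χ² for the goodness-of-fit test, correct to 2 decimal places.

Ratio total = 11. Expected counts: 55×2/11 = 10, 55×5/11 = 25, 55×4/11 = 20.
cat          O        E   (O−E)²/E
blue         1       10      8.100
brown       18       25      1.960
magenta     36       20     12.800
Sum = 22.86

22.86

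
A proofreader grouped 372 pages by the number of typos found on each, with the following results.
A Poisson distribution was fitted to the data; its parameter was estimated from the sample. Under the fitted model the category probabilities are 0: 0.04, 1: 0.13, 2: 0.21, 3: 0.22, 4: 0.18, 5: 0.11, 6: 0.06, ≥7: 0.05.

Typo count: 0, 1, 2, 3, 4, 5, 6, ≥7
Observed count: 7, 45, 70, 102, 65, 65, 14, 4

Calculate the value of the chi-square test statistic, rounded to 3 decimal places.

Expected counts E_i = n·p_i: 372×0.04 = 14.88, 372×0.13 = 48.36, 372×0.21 = 78.12, 372×0.22 = 81.84, 372×0.18 = 66.96, 372×0.11 = 40.92, 372×0.06 = 22.32, 372×0.05 = 18.6.
cat         O        E   (O−E)²/E
0           7    14.88     4.1730
1          45    48.36     0.2334
2          70    78.12     0.8440
3         102    81.84     4.9661
4          65    66.96     0.0574
5          65    40.92    14.1702
6          14    22.32     3.1014
≥7          4     18.6    11.4602
Sum = 39.006

39.006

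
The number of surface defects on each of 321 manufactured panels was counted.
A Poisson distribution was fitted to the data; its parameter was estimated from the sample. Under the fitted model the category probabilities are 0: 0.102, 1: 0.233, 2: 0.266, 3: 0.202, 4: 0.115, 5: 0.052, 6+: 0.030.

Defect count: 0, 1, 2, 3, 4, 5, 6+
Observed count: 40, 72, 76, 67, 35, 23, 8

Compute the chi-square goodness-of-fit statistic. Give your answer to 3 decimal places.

Expected counts E_i = n·p_i: 321×0.102 = 32.742, 321×0.233 = 74.793, 321×0.266 = 85.386, 321×0.202 = 64.842, 321×0.115 = 36.915, 321×0.052 = 16.692, 321×0.030 = 9.63.
χ² = (40−32.742)²/32.742 + (72−74.793)²/74.793 + (76−85.386)²/85.386 + (67−64.842)²/64.842 + (35−36.915)²/36.915 + (23−16.692)²/16.692 + (8−9.63)²/9.63
   = 1.6089 + 0.1043 + 1.0317 + 0.0718 + 0.0993 + 2.3838 + 0.2759
Sum = 5.576

5.576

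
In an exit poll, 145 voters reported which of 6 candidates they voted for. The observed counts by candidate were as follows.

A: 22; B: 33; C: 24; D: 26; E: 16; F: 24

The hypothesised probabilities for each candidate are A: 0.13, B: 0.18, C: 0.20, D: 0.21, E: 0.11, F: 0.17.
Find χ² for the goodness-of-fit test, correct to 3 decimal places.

3.880

Expected counts E_i = n·p_i: 145×0.13 = 18.85, 145×0.18 = 26.1, 145×0.20 = 29, 145×0.21 = 30.45, 145×0.11 = 15.95, 145×0.17 = 24.65.
χ² = (22−18.85)²/18.85 + (33−26.1)²/26.1 + (24−29)²/29 + (26−30.45)²/30.45 + (16−15.95)²/15.95 + (24−24.65)²/24.65
   = 0.5264 + 1.8241 + 0.8621 + 0.6503 + 0.0002 + 0.0171
Sum = 3.880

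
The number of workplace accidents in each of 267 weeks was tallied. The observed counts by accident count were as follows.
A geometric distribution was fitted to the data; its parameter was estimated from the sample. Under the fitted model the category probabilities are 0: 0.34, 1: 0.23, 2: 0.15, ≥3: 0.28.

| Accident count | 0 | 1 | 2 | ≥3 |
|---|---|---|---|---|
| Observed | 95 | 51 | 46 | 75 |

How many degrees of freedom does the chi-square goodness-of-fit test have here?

2

There are k = 4 categories and 1 parameter estimated from the data, so df = 4 − 1 − 1 = 2.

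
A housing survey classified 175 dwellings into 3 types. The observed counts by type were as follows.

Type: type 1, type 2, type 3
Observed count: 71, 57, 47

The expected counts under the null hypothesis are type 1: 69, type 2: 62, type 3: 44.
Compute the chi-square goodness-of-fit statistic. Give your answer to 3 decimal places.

type 1: (71 − 69)²/69 = 4/69 = 0.0580
type 2: (57 − 62)²/62 = 25/62 = 0.4032
type 3: (47 − 44)²/44 = 9/44 = 0.2045
Sum = 0.666

0.666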